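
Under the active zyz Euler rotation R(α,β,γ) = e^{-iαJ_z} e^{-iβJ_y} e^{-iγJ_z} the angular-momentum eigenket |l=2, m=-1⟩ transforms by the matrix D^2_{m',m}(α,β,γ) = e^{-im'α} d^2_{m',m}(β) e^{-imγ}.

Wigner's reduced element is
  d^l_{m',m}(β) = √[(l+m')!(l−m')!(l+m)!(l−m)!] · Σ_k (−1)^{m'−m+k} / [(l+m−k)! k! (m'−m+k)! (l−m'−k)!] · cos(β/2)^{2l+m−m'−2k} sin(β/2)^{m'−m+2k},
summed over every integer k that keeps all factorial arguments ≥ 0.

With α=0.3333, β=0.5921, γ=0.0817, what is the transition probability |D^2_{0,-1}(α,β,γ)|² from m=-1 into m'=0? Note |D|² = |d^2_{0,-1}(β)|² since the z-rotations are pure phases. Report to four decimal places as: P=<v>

P=0.3217

D^2_{0,-1}(0.3333,0.5921,0.0817) = e^{-i·0·0.3333}·d^2_{0,-1}(0.5921)·e^{-i·-1·0.0817}. Compute d first:
c=cos(0.5921/2)=0.956496, s=sin(0.5921/2)=0.291744; N=√[2·2·1·6]=4.898979
The bounds max(0,m−m')=0 and min(l+m,l−m')=1 give 2 terms
  k=0: (−1)^1·4.8990/(2)·0.9565^3·0.2917^1 = -0.625357
  k=1: (−1)^2·4.8990/(2)·0.9565^1·0.2917^3 = +0.058179
d^2_{0,-1}(0.5921) = -0.625357 +0.058179 = -0.567178
|D^2_{0,-1}|² = |d^2_{0,-1}(β)|² = (-0.567178)² = 0.321691 (the z-rotation phases have unit modulus)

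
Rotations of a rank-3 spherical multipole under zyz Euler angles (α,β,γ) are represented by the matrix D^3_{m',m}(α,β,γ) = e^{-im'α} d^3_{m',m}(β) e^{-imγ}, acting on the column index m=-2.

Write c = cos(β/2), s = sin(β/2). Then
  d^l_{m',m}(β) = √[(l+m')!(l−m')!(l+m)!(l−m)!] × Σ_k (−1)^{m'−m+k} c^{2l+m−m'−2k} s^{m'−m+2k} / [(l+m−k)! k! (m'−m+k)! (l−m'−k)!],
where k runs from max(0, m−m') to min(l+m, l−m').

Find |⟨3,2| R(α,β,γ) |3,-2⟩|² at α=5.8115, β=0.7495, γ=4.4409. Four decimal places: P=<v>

D^3_{2,-2}(5.8115,0.7495,4.4409) = e^{-i·2·5.8115}·d^3_{2,-2}(0.7495)·e^{-i·-2·4.4409}. Compute d first:
With c≡cos(β/2)=0.930599 and s≡sin(β/2)=0.366040, N=[120·1·1·120]^{1/2}=120.000000
k∈{0,1} keeps every argument non-negative
  k=0: (−1)^4·120.0000/(24)·0.9306^2·0.3660^4 = +0.077734
  k=1: (−1)^5·120.0000/(120)·0.9306^0·0.3660^6 = -0.002405
d^3_{2,-2}(0.7495) = +0.077734 -0.002405 = +0.075328
|D^3_{2,-2}|² = |d^3_{2,-2}(β)|² = (+0.075328)² = 0.005674 (the z-rotation phases have unit modulus)

P=0.0057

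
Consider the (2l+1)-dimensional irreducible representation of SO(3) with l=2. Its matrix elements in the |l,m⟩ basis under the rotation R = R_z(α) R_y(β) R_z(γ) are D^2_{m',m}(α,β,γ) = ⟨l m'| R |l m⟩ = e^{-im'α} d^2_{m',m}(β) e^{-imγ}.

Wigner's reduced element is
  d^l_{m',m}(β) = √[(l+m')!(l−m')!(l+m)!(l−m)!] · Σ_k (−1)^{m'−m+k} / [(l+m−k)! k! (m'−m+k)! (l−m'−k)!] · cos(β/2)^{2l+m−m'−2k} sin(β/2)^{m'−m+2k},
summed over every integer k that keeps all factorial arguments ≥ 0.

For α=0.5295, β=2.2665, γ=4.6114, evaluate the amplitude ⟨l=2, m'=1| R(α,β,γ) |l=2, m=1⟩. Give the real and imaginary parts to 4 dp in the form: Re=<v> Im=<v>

Split into d^2_{1,1}(β=2.2665) × two z-phases.
c=cos(2.2665/2)=0.423718, s=sin(2.2665/2)=0.905794; N=√[6·1·6·1]=6.000000
The bounds max(0,m−m')=0 and min(l+m,l−m')=1 give 2 terms
  k=0: (−1)^0·6.0000/(6)·0.4237^4·0.9058^0 = +0.032234
  k=1: (−1)^1·6.0000/(2)·0.4237^2·0.9058^2 = -0.441911
d^2_{1,1}(2.2665) = +0.032234 -0.441911 = -0.409677
Attach z-rotation phases: D = e^{-i(1)(0.5295)}·(-0.409677)·e^{-i(1)(4.6114)} = -0.170228-0.372636i

Re=-0.1702 Im=-0.3726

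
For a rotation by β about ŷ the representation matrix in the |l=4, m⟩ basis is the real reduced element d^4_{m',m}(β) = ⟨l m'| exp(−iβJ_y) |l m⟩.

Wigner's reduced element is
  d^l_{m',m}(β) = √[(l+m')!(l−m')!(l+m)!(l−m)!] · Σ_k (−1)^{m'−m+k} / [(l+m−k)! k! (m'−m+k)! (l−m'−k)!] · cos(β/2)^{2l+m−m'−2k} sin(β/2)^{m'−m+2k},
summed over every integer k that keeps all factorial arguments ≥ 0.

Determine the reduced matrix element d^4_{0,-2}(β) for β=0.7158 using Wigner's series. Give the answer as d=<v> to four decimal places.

d=0.5082

d^4_{0,-2}(β=0.7158) via Wigner's sum:
Half-angle: c=0.936635, s=0.350308. N=√(24·24·2·720)=910.735966
k: max(0,(-2)−(0))=0 … min(4+(-2),4−(0))=2
  k=0: (−1)^2·910.7360/(96)·0.9366^6·0.3503^2 = +0.786036
  k=1: (−1)^3·910.7360/(36)·0.9366^4·0.3503^4 = -0.293205
  k=2: (−1)^4·910.7360/(96)·0.9366^2·0.3503^6 = +0.015380
d^4_{0,-2}(0.7158) = +0.786036 -0.293205 +0.015380 = +0.508212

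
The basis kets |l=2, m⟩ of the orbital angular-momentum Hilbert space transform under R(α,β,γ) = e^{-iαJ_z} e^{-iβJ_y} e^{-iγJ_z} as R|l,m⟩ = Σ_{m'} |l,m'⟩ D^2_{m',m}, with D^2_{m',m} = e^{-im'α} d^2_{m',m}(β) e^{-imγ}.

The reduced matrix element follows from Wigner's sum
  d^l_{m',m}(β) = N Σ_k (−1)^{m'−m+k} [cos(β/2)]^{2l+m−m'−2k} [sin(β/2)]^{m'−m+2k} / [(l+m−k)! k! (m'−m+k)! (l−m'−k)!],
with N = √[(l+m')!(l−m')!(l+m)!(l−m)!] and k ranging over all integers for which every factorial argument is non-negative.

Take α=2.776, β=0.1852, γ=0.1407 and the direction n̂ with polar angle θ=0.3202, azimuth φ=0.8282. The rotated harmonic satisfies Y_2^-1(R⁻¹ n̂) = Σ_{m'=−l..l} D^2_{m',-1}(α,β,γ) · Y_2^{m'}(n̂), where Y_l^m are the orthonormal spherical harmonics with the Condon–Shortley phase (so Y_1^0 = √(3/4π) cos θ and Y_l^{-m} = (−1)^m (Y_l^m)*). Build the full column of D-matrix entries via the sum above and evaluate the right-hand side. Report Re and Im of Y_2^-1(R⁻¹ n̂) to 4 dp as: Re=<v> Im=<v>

Re=-0.2302 Im=0.1756

Need the full column D^2_{m',-1} for m'=−2..2 at α=2.776, β=0.1852, γ=0.1407.
cos(β/2)=0.995716, sin(β/2)=0.092468
d^2_{-2,-1}: single k=1 term ⇒ +0.182569;  D = +0.151654-0.101648i
d^2_{-1,-1}: k∈[0..1] ⇒ +0.982973 -0.025432 = +0.957541;  D = -0.933428+0.213533i
d^2_{0,-1}: k∈[0..1] ⇒ -0.223600 +0.001928 = -0.221672;  D = -0.219481-0.031086i
d^2_{1,-1}: k∈[0..1] ⇒ +0.025432 -0.000073 = +0.025358;  D = -0.022177-0.012297i
d^2_{2,-1}: single k=0 term ⇒ -0.001574;  D = -0.001013-0.001205i
Y_2^{m'}(θ=0.3202,φ=0.8282) and Σ D·Y over m':
  (+0.1517-0.1016i)·(-0.0033-0.0381i)  (-0.9334+0.2135i)·(+0.1561-0.1700i)  (-0.2195-0.0311i)·(+0.5370+0.0000i)  (-0.0222-0.0123i)·(-0.1561-0.1700i)  (-0.0010-0.0012i)·(-0.0033+0.0381i)
Y_2^-1(R⁻¹ n̂) = -0.230196+0.175555i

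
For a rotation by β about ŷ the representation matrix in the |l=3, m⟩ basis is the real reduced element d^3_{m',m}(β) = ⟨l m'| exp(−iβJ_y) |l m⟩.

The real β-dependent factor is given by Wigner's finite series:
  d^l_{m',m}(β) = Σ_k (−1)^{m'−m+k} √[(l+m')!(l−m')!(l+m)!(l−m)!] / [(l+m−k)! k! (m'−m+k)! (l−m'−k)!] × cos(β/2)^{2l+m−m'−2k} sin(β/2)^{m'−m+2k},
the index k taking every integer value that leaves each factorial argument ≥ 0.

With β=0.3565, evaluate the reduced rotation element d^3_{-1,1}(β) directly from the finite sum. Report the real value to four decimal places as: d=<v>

d=0.1693

d^3_{-1,1}(β=0.3565) via Wigner's sum:
c=cos(0.3565/2)=0.984155, s=sin(0.3565/2)=0.177308; N=√[2·24·24·2]=48.000000
k: max(0,(1)−(-1))=2 … min(3+(1),3−(-1))=4
  k=2: (−1)^0·48.0000/(8)·0.9842^4·0.1773^2 = +0.176954
  k=3: (−1)^1·48.0000/(6)·0.9842^2·0.1773^4 = -0.007658
  k=4: (−1)^2·48.0000/(48)·0.9842^0·0.1773^6 = +0.000031
d^3_{-1,1}(0.3565) = +0.176954 -0.007658 +0.000031 = +0.169327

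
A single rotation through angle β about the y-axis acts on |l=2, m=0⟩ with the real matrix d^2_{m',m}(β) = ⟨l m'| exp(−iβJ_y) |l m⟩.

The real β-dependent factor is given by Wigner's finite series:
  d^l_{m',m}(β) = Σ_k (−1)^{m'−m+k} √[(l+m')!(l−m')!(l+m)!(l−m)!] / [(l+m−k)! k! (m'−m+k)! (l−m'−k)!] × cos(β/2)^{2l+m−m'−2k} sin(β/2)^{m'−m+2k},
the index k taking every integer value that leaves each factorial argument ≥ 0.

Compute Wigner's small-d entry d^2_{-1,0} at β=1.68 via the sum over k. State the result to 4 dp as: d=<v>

d^2_{-1,0}(β=1.68) via Wigner's sum:
With c≡cos(β/2)=0.667463 and s≡sin(β/2)=0.744643, N=[1·6·2·2]^{1/2}=4.898979
Admissible k: 1..2 (factorial args all ≥0)
  k=1: (−1)^0·4.8990/(2)·0.6675^3·0.7446^1 = +0.542382
  k=2: (−1)^1·4.8990/(2)·0.6675^1·0.7446^3 = -0.675068
d^2_{-1,0}(1.68) = +0.542382 -0.675068 = -0.132686

d=-0.1327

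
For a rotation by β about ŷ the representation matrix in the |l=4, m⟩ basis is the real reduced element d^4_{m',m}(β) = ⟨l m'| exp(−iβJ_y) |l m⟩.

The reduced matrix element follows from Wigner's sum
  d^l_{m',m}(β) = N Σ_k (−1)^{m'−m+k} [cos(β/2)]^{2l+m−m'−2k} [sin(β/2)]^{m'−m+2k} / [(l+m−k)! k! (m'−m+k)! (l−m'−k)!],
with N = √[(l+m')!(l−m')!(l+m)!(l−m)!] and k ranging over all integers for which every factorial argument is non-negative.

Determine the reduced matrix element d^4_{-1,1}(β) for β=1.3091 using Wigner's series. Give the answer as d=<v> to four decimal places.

d=-0.2466

d^4_{-1,1}(β=1.3091) via Wigner's sum:
Half-angle: c=0.793322, s=0.608802. N=√(6·120·120·6)=720.000000
k∈{2,3,4,5} keeps every argument non-negative
  k=2: (−1)^0·720.0000/(72)·0.7933^6·0.6088^2 = +0.923952
  k=3: (−1)^1·720.0000/(24)·0.7933^4·0.6088^4 = -1.632392
  k=4: (−1)^2·720.0000/(48)·0.7933^2·0.6088^6 = +0.480671
  k=5: (−1)^3·720.0000/(720)·0.7933^0·0.6088^8 = -0.018872
d^4_{-1,1}(1.3091) = +0.923952 -1.632392 +0.480671 -0.018872 = -0.246640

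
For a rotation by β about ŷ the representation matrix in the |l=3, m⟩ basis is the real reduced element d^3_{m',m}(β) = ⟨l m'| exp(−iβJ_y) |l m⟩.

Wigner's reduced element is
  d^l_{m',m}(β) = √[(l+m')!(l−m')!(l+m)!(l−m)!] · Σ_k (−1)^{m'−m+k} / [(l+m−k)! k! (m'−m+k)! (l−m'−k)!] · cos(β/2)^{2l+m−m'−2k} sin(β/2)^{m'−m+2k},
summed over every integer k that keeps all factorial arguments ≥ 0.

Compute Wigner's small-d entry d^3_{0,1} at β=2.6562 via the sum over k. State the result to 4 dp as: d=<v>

d^3_{0,1}(β=2.6562) via Wigner's sum:
c=cos(2.6562/2)=0.240321, s=sin(2.6562/2)=0.970694; N=√[6·6·24·2]=41.569219
Admissible k: 1..3 (factorial args all ≥0)
  k=1: (−1)^0·41.5692/(12)·0.2403^5·0.9707^1 = +0.002695
  k=2: (−1)^1·41.5692/(4)·0.2403^3·0.9707^3 = -0.131927
  k=3: (−1)^2·41.5692/(12)·0.2403^1·0.9707^5 = +0.717452
d^3_{0,1}(2.6562) = +0.002695 -0.131927 +0.717452 = +0.588220

d=0.5882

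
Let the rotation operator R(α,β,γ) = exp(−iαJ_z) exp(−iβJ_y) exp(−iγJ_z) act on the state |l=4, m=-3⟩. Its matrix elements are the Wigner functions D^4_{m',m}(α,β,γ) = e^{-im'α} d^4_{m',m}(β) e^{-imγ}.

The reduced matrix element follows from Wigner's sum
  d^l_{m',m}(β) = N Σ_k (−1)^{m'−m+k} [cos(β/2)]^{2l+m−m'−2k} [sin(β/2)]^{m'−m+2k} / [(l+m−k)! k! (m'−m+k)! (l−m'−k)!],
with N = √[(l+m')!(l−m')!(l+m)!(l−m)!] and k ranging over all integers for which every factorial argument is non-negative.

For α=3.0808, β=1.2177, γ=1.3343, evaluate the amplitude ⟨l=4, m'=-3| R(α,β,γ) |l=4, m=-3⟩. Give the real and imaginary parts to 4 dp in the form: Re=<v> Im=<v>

Split into d^4_{-3,-3}(β=1.2177) × two z-phases.
c=cos(1.2177/2)=0.820306, s=sin(1.2177/2)=0.571924; N=√[1·5040·1·5040]=5040.000000
Admissible k: 0..1 (factorial args all ≥0)
  k=0: (−1)^0·5040.0000/(5040)·0.8203^8·0.5719^0 = +0.205026
  k=1: (−1)^1·5040.0000/(720)·0.8203^6·0.5719^2 = -0.697640
d^4_{-3,-3}(1.2177) = +0.205026 -0.697640 = -0.492615
Phases: e^{-i·(-3)·3.0808}=-0.983415+0.181369i, e^{-i·(-3)·1.3343}=-0.651446-0.758695i ⇒ D=-0.383375-0.309342i

Re=-0.3834 Im=-0.3093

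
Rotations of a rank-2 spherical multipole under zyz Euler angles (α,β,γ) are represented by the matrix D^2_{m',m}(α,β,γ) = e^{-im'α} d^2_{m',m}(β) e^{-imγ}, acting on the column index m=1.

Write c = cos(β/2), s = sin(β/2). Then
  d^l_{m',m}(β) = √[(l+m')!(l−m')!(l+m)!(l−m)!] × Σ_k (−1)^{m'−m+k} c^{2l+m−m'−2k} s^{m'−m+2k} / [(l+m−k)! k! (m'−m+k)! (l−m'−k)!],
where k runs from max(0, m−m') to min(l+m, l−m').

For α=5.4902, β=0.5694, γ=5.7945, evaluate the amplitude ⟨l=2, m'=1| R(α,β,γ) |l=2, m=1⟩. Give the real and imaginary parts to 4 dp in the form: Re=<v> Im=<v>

Re=0.1798 Im=0.6043

First d^2_{1,1}(β=0.5694), then the phase factors e^{-i(1)α} and e^{-i(1)γ}:
Half-angle: c=0.959746, s=0.280870. N=√(6·1·6·1)=6.000000
Admissible k: 0..1 (factorial args all ≥0)
  k=0: (−1)^0·6.0000/(6)·0.9597^4·0.2809^0 = +0.848448
  k=1: (−1)^1·6.0000/(2)·0.9597^2·0.2809^2 = -0.217993
d^2_{1,1}(0.5694) = +0.848448 -0.217993 = +0.630455
Phases: e^{-i·(1)·5.4902}=+0.701722+0.712451i, e^{-i·(1)·5.7945}=+0.882951+0.469465i ⇒ D=+0.179752+0.604287i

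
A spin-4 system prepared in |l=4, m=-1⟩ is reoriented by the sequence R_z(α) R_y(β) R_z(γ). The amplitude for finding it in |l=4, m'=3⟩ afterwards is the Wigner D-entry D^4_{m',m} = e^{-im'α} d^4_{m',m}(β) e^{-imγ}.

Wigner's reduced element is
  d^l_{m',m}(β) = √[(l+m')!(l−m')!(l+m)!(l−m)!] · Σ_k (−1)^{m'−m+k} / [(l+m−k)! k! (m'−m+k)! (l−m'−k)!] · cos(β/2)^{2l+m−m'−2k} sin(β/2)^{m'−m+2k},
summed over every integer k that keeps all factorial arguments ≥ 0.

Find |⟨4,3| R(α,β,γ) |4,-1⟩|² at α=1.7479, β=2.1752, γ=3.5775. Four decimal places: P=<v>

P=0.1999

First d^4_{3,-1}(β=2.1752), then the phase factors e^{-i(3)α} and e^{-i(-1)γ}:
c=cos(2.1752/2)=0.464612, s=sin(2.1752/2)=0.885514; N=√[5040·1·6·120]=1904.940944
Admissible k: 0..1 (factorial args all ≥0)
  k=0: (−1)^4·1904.9409/(144)·0.4646^4·0.8855^4 = +0.379021
  k=1: (−1)^5·1904.9409/(240)·0.4646^2·0.8855^6 = -0.826085
d^4_{3,-1}(2.1752) = +0.379021 -0.826085 = -0.447064
|D^4_{3,-1}|² = |d^4_{3,-1}(β)|² = (-0.447064)² = 0.199866 (the z-rotation phases have unit modulus)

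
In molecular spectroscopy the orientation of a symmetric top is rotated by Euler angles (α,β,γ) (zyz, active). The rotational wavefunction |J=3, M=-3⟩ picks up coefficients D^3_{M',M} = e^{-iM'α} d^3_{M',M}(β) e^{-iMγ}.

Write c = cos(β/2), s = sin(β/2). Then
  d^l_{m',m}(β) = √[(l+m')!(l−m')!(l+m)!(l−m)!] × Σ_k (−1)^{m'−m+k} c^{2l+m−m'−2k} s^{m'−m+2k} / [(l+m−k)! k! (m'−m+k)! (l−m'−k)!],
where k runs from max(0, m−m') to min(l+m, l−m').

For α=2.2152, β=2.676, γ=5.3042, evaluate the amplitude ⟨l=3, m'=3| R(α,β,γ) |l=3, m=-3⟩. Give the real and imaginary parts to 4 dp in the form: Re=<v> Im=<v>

Split into d^3_{3,-3}(β=2.676) × two z-phases.
Half-angle: c=0.230699, s=0.973025. N=√(720·1·1·720)=720.000000
Admissible k: 0..0 (factorial args all ≥0)
  k=0: (−1)^6·720.0000/(720)·0.2307^0·0.9730^6 = +0.848681
d^3_{3,-3}(2.676) = +0.848681
Attach z-rotation phases: D = e^{-i(3)(2.2152)}·(+0.848681)·e^{-i(-3)(5.3042)} = -0.838139+0.133348i

Re=-0.8381 Im=0.1333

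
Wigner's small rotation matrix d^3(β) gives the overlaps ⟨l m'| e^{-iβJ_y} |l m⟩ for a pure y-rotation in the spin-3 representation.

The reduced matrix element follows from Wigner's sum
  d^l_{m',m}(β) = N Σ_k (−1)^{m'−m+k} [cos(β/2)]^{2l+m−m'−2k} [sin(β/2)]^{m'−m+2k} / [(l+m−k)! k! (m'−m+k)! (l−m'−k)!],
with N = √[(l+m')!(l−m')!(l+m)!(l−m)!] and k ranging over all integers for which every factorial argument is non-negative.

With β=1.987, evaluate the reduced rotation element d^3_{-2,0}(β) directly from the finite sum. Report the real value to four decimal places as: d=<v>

d=-0.4631

d^3_{-2,0}(β=1.987) via Wigner's sum:
With c≡cos(β/2)=0.545760 and s≡sin(β/2)=0.837941, N=[1·120·6·6]^{1/2}=65.726707
k∈{2,3} keeps every argument non-negative
  k=2: (−1)^0·65.7267/(12)·0.5458^4·0.8379^2 = +0.341190
  k=3: (−1)^1·65.7267/(12)·0.5458^2·0.8379^4 = -0.804302
d^3_{-2,0}(1.987) = +0.341190 -0.804302 = -0.463112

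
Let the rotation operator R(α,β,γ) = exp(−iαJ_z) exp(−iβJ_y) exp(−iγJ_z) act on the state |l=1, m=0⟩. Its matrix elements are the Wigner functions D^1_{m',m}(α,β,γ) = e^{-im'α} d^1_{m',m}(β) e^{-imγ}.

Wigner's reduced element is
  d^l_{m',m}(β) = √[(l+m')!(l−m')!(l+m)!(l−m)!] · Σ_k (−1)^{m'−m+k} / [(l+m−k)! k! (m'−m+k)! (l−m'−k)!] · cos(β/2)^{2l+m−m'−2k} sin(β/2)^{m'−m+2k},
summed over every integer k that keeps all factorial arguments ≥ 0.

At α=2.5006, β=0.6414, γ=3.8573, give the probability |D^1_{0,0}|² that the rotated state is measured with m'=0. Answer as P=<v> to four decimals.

Split into d^1_{0,0}(β=0.6414) × two z-phases.
With c≡cos(β/2)=0.949015 and s≡sin(β/2)=0.315231, N=[1·1·1·1]^{1/2}=1.000000
The bounds max(0,m−m')=0 and min(l+m,l−m')=1 give 2 terms
  k=0: (−1)^0·1.0000/(1)·0.9490^2·0.3152^0 = +0.900629
  k=1: (−1)^1·1.0000/(1)·0.9490^0·0.3152^2 = -0.099371
d^1_{0,0}(0.6414) = +0.900629 -0.099371 = +0.801259
|D^1_{0,0}|² = |d^1_{0,0}(β)|² = (+0.801259)² = 0.642016 (the z-rotation phases have unit modulus)

P=0.6420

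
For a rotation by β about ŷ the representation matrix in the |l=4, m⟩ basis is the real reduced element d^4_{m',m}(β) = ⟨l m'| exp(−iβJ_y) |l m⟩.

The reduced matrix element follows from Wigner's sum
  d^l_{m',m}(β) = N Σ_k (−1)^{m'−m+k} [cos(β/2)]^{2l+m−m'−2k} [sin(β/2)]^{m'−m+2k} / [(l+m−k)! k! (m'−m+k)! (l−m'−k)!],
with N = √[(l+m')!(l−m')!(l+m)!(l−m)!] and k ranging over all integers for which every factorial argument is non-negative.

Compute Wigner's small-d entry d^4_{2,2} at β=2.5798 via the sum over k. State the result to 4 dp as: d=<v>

d^4_{2,2}(β=2.5798) via Wigner's sum:
With c≡cos(β/2)=0.277217 and s≡sin(β/2)=0.960807, N=[720·2·720·2]^{1/2}=1440.000000
Admissible k: 0..2 (factorial args all ≥0)
  k=0: (−1)^0·1440.0000/(1440)·0.2772^8·0.9608^0 = +0.000035
  k=1: (−1)^1·1440.0000/(120)·0.2772^6·0.9608^2 = -0.005028
  k=2: (−1)^2·1440.0000/(96)·0.2772^4·0.9608^4 = +0.075495
d^4_{2,2}(2.5798) = +0.000035 -0.005028 +0.075495 = +0.070502

d=0.0705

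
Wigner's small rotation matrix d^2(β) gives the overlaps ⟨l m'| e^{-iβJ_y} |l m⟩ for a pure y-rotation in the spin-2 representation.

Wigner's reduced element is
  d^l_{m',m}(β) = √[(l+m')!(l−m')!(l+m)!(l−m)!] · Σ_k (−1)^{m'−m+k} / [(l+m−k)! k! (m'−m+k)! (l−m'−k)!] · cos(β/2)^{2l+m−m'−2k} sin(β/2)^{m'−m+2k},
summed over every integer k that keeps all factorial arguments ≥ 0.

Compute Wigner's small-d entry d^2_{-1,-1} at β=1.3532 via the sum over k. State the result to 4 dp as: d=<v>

d=-0.3455

d^2_{-1,-1}(β=1.3532) via Wigner's sum:
c=cos(1.3532/2)=0.779706, s=sin(1.3532/2)=0.626146; N=√[1·6·1·6]=6.000000
Admissible k: 0..1 (factorial args all ≥0)
  k=0: (−1)^0·6.0000/(6)·0.7797^4·0.6261^0 = +0.369593
  k=1: (−1)^1·6.0000/(2)·0.7797^2·0.6261^2 = -0.715046
d^2_{-1,-1}(1.3532) = +0.369593 -0.715046 = -0.345453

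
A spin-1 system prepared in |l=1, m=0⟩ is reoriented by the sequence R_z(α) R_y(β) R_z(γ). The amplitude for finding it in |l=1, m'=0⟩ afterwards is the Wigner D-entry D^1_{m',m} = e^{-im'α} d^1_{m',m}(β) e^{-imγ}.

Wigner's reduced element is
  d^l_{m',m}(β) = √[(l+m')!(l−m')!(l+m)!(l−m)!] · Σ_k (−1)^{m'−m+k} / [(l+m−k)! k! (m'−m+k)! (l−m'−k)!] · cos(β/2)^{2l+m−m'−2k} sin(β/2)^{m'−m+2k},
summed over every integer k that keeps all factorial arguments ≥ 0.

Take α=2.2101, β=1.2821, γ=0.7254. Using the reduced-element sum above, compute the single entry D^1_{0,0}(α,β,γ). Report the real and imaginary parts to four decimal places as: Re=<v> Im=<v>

Re=0.2847 Im=0.0000

First d^1_{0,0}(β=1.2821), then the phase factors e^{-i(0)α} and e^{-i(0)γ}:
c=cos(1.2821/2)=0.801468, s=sin(1.2821/2)=0.598037; N=√[1·1·1·1]=1.000000
k∈{0,1} keeps every argument non-negative
  k=0: (−1)^0·1.0000/(1)·0.8015^2·0.5980^0 = +0.642351
  k=1: (−1)^1·1.0000/(1)·0.8015^0·0.5980^2 = -0.357649
d^1_{0,0}(1.2821) = +0.642351 -0.357649 = +0.284703
Phases: e^{-i·(0)·2.2101}=+1.000000+0.000000i, e^{-i·(0)·0.7254}=+1.000000+0.000000i ⇒ D=+0.284703+0.000000i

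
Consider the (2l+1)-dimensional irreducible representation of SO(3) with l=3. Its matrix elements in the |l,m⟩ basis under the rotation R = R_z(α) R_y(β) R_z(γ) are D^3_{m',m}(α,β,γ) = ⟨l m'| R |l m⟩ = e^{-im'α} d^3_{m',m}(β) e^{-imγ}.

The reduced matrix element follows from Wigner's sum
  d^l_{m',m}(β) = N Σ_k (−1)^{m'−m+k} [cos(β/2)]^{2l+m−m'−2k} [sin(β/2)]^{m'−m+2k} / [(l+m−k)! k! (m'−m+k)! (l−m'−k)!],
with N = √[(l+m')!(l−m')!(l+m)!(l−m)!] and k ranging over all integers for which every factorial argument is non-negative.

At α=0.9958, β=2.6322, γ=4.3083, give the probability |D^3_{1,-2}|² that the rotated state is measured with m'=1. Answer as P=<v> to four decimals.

D^3_{1,-2}(0.9958,2.6322,4.3083) = e^{-i·1·0.9958}·d^3_{1,-2}(2.6322)·e^{-i·-2·4.3083}. Compute d first:
c=cos(2.6322/2)=0.251952, s=sin(2.6322/2)=0.967740; N=√[24·2·1·120]=75.894664
Admissible k: 0..1 (factorial args all ≥0)
  k=0: (−1)^3·75.8947/(12)·0.2520^3·0.9677^3 = -0.091676
  k=1: (−1)^4·75.8947/(24)·0.2520^1·0.9677^5 = +0.676254
d^3_{1,-2}(2.6322) = -0.091676 +0.676254 = +0.584578
|D^3_{1,-2}|² = |d^3_{1,-2}(β)|² = (+0.584578)² = 0.341732 (the z-rotation phases have unit modulus)

P=0.3417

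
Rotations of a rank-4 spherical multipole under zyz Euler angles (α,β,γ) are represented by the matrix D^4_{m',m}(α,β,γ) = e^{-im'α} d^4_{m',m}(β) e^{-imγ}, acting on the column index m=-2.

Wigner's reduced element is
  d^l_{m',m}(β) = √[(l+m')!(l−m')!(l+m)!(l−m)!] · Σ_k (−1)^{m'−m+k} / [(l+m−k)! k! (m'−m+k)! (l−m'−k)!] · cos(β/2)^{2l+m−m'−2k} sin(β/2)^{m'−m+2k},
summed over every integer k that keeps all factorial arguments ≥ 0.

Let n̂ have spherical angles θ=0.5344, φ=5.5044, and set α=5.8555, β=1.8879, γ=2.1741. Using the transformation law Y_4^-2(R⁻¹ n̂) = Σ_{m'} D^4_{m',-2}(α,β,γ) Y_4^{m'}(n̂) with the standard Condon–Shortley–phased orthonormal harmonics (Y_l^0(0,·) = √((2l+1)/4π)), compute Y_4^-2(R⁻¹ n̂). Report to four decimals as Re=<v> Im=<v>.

Re=0.1618 Im=0.1835

Need the full column D^4_{m',-2} for m'=−4..4 at α=5.8555, β=1.8879, γ=2.1741.
cos(β/2)=0.586594, sin(β/2)=0.809881
d^4_{-4,-2}: single k=2 term ⇒ +0.141399;  D = -0.123808+0.068303i
d^4_{-3,-2}: k∈[1..2] ⇒ +0.072418 -0.414129 = -0.341711;  D = +0.340713-0.026098i
d^4_{-2,-2}: k∈[0..2] ⇒ +0.014018 -0.320662 +0.764058 = +0.457414;  D = -0.429488-0.157378i
d^4_{-1,-2}: k∈[0..2] ⇒ -0.082114 +0.782631 -0.994567 = -0.294050;  D = +0.209267+0.206574i
d^4_{0,-2}: k∈[0..2] ⇒ +0.253506 -1.288620 +0.921138 = -0.113977;  D = +0.040598+0.106501i
d^4_{1,-2}: k∈[0..2] ⇒ -0.521754 +1.491851 -0.568753 = +0.401344;  D = +0.025467-0.400535i
d^4_{2,-2}: k∈[0..2] ⇒ +0.764058 -1.165157 +0.185085 = -0.216014;  D = -0.101887+0.190476i
d^4_{3,-2}: k∈[0..1] ⇒ -0.789413 +0.501593 = -0.287820;  D = -0.228793+0.174627i
d^4_{4,-2}: single k=0 term ⇒ +0.513786;  D = +0.500922-0.114250i
Y_4^{m'}(θ=0.5344,φ=5.5044) and Σ D·Y over m':
  (-0.1238+0.0683i)·(-0.0298+0.0008i)  (+0.3407-0.0261i)·(-0.0986+0.1026i)  (-0.4295-0.1574i)·(+0.0048+0.3631i)  (+0.2093+0.2066i)·(+0.3224+0.3181i)  (+0.0406+0.1065i)·(-0.0022+0.0000i)  (+0.0255-0.4005i)·(-0.3224+0.3181i)  (-0.1019+0.1905i)·(+0.0048-0.3631i)  (-0.2288+0.1746i)·(+0.0986+0.1026i)  (+0.5009-0.1143i)·(-0.0298-0.0008i)
Y_4^-2(R⁻¹ n̂) = +0.161828+0.183517i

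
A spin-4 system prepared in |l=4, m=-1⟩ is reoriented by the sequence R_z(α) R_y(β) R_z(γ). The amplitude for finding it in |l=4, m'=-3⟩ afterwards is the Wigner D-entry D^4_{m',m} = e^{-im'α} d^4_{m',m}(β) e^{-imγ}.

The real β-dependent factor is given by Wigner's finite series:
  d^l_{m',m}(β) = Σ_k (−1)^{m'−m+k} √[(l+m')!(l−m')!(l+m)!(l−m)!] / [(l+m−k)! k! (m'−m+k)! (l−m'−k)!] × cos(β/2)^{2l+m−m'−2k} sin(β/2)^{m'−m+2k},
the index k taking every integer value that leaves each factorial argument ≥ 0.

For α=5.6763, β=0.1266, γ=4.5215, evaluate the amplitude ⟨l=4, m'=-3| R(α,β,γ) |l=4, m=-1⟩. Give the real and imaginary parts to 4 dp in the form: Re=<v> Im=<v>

Split into d^4_{-3,-1}(β=0.1266) × two z-phases.
c=cos(0.1266/2)=0.997997, s=sin(0.1266/2)=0.063258; N=√[1·5040·6·120]=1904.940944
k∈{2,3} keeps every argument non-negative
  k=2: (−1)^0·1904.9409/(240)·0.9980^6·0.0633^2 = +0.031381
  k=3: (−1)^1·1904.9409/(144)·0.9980^4·0.0633^4 = -0.000210
d^4_{-3,-1}(0.1266) = +0.031381 -0.000210 = +0.031171
D = (-0.247268-0.968947i)·(+0.031171)·(-0.189732-0.981836i) = -0.028192+0.013298i

Re=-0.0282 Im=0.0133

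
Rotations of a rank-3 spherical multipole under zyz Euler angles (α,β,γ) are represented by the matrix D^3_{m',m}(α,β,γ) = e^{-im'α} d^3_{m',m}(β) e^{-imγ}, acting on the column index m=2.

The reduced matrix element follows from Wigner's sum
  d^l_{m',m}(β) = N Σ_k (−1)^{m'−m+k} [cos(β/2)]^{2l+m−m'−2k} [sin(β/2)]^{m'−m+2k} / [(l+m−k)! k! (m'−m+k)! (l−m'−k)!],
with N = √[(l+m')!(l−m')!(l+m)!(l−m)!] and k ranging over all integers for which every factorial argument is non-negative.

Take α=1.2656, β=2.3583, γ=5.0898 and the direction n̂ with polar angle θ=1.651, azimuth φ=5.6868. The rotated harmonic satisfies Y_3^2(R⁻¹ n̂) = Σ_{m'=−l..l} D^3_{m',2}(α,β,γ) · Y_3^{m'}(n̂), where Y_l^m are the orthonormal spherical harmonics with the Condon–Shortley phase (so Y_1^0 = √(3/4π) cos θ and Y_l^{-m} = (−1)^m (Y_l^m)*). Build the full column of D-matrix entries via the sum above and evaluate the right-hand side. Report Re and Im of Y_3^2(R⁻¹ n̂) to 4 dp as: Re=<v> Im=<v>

Re=-0.1416 Im=0.0323

Need the full column D^3_{m',2} for m'=−3..3 at α=1.2656, β=2.3583, γ=5.0898.
cos(β/2)=0.381711, sin(β/2)=0.924282
d^3_{-3,2}: single k=5 term ⇒ +0.630713;  D = +0.627587-0.062724i
d^3_{-2,2}: k∈[4..5] ⇒ +0.531687 -0.623486 = -0.091799;  D = -0.018739+0.089866i
d^3_{-1,2}: k∈[3..4] ⇒ +0.277745 -0.814248 = -0.536503;  D = +0.468026+0.262273i
d^3_{0,2}: k∈[2..3] ⇒ +0.099336 -0.582434 = -0.483098;  D = +0.351886-0.330999i
d^3_{1,2}: k∈[1..2] ⇒ +0.023685 -0.277745 = -0.254060;  D = -0.110422-0.228809i
d^3_{2,2}: k∈[0..1] ⇒ +0.003093 -0.090681 = -0.087588;  D = -0.086676+0.012606i
d^3_{3,2}: single k=0 term ⇒ -0.018346;  D = -0.002937+0.018110i
Y_3^{m'}(θ=1.651,φ=5.6868) and Σ D·Y over m':
  (+0.6276-0.0627i)·(-0.0895+0.4034i)  (-0.0187+0.0899i)·(-0.0300-0.0756i)  (+0.4680+0.2623i)·(-0.2580-0.1751i)  (+0.3519-0.3310i)·(+0.0887+0.0000i)  (-0.1104-0.2288i)·(+0.2580-0.1751i)  (-0.0867+0.0126i)·(-0.0300+0.0756i)  (-0.0029+0.0181i)·(+0.0895+0.4034i)
Y_3^2(R⁻¹ n̂) = -0.141577+0.032323i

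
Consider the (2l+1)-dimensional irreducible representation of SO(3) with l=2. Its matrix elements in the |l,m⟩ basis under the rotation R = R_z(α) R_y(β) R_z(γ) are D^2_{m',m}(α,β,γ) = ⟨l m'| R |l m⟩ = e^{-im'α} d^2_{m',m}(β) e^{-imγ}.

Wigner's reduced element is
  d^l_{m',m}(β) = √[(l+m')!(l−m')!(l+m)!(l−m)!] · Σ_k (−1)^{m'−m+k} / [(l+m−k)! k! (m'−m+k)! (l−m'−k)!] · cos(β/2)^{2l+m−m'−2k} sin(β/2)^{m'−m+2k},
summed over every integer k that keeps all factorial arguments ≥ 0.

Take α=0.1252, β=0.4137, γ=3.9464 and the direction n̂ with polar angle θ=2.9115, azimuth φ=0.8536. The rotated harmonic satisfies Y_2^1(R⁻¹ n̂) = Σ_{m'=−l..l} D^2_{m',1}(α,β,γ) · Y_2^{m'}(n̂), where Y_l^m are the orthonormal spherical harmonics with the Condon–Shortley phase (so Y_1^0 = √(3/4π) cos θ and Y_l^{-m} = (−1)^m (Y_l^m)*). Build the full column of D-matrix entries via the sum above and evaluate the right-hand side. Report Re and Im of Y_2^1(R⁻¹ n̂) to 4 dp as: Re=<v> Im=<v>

Need the full column D^2_{m',1} for m'=−2..2 at α=0.1252, β=0.4137, γ=3.9464.
cos(β/2)=0.978683, sin(β/2)=0.205378
d^2_{-2,1}: single k=3 term ⇒ +0.016956;  D = -0.014417+0.008927i
d^2_{-1,1}: k∈[2..3] ⇒ +0.121203 -0.001779 = +0.119424;  D = -0.092890+0.075056i
d^2_{0,1}: k∈[1..2] ⇒ +0.471580 -0.020767 = +0.450813;  D = -0.312526+0.324899i
d^2_{1,1}: k∈[0..1] ⇒ +0.917419 -0.121203 = +0.796216;  D = -0.476000+0.638266i
d^2_{2,1}: single k=0 term ⇒ -0.385044;  D = +0.189845-0.334989i
Y_2^{m'}(θ=2.9115,φ=0.8536) and Σ D·Y over m':
  (-0.0144+0.0089i)·(-0.0027-0.0199i)  (-0.0929+0.0751i)·(-0.1128+0.1293i)  (-0.3125+0.3249i)·(+0.5816+0.0000i)  (-0.4760+0.6383i)·(+0.1128+0.1293i)  (+0.1898-0.3350i)·(-0.0027+0.0199i)
Y_2^1(R⁻¹ n̂) = -0.310811+0.183862i

Re=-0.3108 Im=0.1839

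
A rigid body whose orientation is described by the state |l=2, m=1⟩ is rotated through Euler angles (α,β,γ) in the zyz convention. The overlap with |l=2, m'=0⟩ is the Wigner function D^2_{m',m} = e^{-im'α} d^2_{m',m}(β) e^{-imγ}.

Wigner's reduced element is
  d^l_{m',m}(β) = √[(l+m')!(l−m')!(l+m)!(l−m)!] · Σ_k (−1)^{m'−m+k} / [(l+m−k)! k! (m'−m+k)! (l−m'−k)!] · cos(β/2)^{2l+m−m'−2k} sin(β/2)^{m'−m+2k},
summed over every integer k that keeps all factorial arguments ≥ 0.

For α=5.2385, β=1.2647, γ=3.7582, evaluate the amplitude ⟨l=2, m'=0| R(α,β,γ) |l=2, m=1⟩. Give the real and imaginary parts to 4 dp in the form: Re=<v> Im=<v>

Re=-0.2871 Im=0.2035

D^2_{0,1}(5.2385,1.2647,3.7582) = e^{-i·0·5.2385}·d^2_{0,1}(1.2647)·e^{-i·1·3.7582}. Compute d first:
Half-angle: c=0.806641, s=0.591042. N=√(2·2·6·1)=4.898979
k: max(0,(1)−(0))=1 … min(2+(1),2−(0))=2
  k=1: (−1)^0·4.8990/(2)·0.8066^3·0.5910^1 = +0.759862
  k=2: (−1)^1·4.8990/(2)·0.8066^1·0.5910^3 = -0.407954
d^2_{0,1}(1.2647) = +0.759862 -0.407954 = +0.351908
D = (+1.000000+0.000000i)·(+0.351908)·(-0.815845+0.578271i) = -0.287102+0.203498i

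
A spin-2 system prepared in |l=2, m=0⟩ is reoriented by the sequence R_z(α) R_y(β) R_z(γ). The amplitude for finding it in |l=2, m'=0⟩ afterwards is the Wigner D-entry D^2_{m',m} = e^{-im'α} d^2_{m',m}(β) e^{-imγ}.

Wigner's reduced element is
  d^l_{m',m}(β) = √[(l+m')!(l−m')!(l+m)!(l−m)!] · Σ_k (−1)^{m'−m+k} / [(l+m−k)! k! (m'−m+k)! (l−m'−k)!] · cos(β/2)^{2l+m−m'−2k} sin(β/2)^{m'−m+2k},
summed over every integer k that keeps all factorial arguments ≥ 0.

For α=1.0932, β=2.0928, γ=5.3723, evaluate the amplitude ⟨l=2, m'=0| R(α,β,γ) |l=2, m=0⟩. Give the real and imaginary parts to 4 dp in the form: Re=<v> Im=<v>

First d^2_{0,0}(β=2.0928), then the phase factors e^{-i(0)α} and e^{-i(0)γ}:
c=cos(2.0928/2)=0.500691, s=sin(2.0928/2)=0.865626; N=√[2·2·2·2]=4.000000
The bounds max(0,m−m')=0 and min(l+m,l−m')=2 give 3 terms
  k=0: (−1)^0·4.0000/(4)·0.5007^4·0.8656^0 = +0.062846
  k=1: (−1)^1·4.0000/(1)·0.5007^2·0.8656^2 = -0.751380
  k=2: (−1)^2·4.0000/(4)·0.5007^0·0.8656^4 = +0.561464
d^2_{0,0}(2.0928) = +0.062846 -0.751380 +0.561464 = -0.127070
D = (+1.000000+0.000000i)·(-0.127070)·(+1.000000+0.000000i) = -0.127070+0.000000i

Re=-0.1271 Im=0.0000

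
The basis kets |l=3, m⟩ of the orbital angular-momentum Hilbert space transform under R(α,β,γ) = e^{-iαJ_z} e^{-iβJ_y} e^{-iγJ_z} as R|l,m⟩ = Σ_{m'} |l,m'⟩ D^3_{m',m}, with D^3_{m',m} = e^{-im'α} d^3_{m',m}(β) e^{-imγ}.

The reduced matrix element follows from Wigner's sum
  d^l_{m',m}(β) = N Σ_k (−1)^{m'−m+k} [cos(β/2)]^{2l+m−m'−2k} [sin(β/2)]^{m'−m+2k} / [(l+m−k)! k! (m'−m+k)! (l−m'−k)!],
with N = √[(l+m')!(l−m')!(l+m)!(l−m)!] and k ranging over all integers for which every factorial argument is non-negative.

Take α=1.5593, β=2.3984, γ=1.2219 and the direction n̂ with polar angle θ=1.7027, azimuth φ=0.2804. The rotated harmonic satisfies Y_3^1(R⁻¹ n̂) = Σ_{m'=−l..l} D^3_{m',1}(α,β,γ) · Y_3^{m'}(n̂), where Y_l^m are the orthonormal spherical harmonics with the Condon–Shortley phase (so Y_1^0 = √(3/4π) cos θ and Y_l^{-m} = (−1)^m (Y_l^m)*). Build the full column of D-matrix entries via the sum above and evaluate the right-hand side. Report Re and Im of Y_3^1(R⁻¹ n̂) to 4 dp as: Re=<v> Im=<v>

Need the full column D^3_{m',1} for m'=−3..3 at α=1.5593, β=2.3984, γ=1.2219.
cos(β/2)=0.363103, sin(β/2)=0.931749
d^3_{-3,1}: single k=4 term ⇒ +0.384859;  D = -0.365993-0.119019i
d^3_{-2,1}: k∈[3..4] ⇒ +0.244916 -0.806352 = -0.561436;  D = +0.179752-0.531883i
d^3_{-1,1}: k∈[2..4] ⇒ +0.090546 -0.794961 +0.654325 = -0.050090;  D = -0.047266-0.016582i
d^3_{0,1}: k∈[1..3] ⇒ +0.020372 -0.402438 +0.883314 = +0.501249;  D = +0.171357-0.471049i
d^3_{1,1}: k∈[0..2] ⇒ +0.002292 -0.120728 +0.596221 = +0.477785;  D = -0.447091-0.168487i
d^3_{2,1}: k∈[0..1] ⇒ -0.018597 +0.244916 = +0.226319;  D = -0.082239+0.210848i
d^3_{3,1}: single k=0 term ⇒ +0.058447;  D = +0.054204+0.021863i
Y_3^{m'}(θ=1.7027,φ=0.2804) and Σ D·Y over m':
  (-0.3660-0.1190i)·(+0.2709-0.3030i)  (+0.1798-0.5319i)·(-0.1119+0.0703i)  (-0.0473-0.0166i)·(-0.2812+0.0810i)  (+0.1714-0.4710i)·(+0.1430+0.0000i)  (-0.4471-0.1685i)·(+0.2812+0.0810i)  (-0.0822+0.2108i)·(-0.1119-0.0703i)  (+0.0542+0.0219i)·(-0.2709-0.3030i)
Y_3^1(R⁻¹ n̂) = -0.174958-0.039505i

Re=-0.1750 Im=-0.0395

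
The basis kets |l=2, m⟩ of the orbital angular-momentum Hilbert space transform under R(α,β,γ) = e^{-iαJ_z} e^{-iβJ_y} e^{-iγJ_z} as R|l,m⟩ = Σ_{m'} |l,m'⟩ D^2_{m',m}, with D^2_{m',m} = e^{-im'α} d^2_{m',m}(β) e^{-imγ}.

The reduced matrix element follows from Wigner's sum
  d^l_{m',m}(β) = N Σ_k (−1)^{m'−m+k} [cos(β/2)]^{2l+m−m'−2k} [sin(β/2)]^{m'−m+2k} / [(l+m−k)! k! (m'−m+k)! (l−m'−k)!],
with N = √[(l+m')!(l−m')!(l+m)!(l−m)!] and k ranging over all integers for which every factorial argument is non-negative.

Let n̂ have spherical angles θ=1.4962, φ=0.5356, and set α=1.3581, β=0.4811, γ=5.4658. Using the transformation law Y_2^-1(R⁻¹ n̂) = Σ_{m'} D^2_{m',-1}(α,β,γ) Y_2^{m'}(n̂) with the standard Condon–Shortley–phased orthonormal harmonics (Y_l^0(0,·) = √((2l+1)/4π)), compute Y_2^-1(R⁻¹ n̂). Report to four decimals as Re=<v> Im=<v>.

Re=0.2704 Im=0.0254

Need the full column D^2_{m',-1} for m'=−2..2 at α=1.3581, β=0.4811, γ=5.4658.
cos(β/2)=0.971207, sin(β/2)=0.238237
d^2_{-2,-1}: single k=1 term ⇒ +0.436490;  D = -0.140623+0.413218i
d^2_{-1,-1}: k∈[0..1] ⇒ +0.889708 -0.160606 = +0.729101;  D = +0.625089+0.375304i
d^2_{0,-1}: k∈[0..1] ⇒ -0.534589 +0.032167 = -0.502422;  D = -0.343722+0.366446i
d^2_{1,-1}: k∈[0..1] ⇒ +0.160606 -0.003221 = +0.157385;  D = -0.089474-0.129477i
d^2_{2,-1}: single k=0 term ⇒ -0.026264;  D = +0.024272-0.010034i
Y_2^{m'}(θ=1.4962,φ=0.5356) and Σ D·Y over m':
  (-0.1406+0.4132i)·(+0.1840-0.3372i)  (+0.6251+0.3753i)·(+0.0494-0.0293i)  (-0.3437+0.3664i)·(-0.3101+0.0000i)  (-0.0895-0.1295i)·(-0.0494-0.0293i)  (+0.0243-0.0100i)·(+0.1840+0.3372i)
Y_2^-1(R⁻¹ n̂) = +0.270386+0.025376i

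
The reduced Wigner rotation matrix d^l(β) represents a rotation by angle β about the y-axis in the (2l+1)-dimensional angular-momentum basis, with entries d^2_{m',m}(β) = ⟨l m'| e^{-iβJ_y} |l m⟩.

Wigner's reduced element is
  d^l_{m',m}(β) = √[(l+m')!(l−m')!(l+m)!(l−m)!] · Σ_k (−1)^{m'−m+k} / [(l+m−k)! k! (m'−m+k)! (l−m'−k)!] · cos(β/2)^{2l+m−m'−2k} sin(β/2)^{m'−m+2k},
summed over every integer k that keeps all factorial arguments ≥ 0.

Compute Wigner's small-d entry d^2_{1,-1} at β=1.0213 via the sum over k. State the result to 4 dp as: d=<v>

d=0.4884

d^2_{1,-1}(β=1.0213) via Wigner's sum:
With c≡cos(β/2)=0.872427 and s≡sin(β/2)=0.488744, N=[6·1·1·6]^{1/2}=6.000000
The bounds max(0,m−m')=0 and min(l+m,l−m')=1 give 2 terms
  k=0: (−1)^2·6.0000/(2)·0.8724^2·0.4887^2 = +0.545435
  k=1: (−1)^3·6.0000/(6)·0.8724^0·0.4887^4 = -0.057059
d^2_{1,-1}(1.0213) = +0.545435 -0.057059 = +0.488376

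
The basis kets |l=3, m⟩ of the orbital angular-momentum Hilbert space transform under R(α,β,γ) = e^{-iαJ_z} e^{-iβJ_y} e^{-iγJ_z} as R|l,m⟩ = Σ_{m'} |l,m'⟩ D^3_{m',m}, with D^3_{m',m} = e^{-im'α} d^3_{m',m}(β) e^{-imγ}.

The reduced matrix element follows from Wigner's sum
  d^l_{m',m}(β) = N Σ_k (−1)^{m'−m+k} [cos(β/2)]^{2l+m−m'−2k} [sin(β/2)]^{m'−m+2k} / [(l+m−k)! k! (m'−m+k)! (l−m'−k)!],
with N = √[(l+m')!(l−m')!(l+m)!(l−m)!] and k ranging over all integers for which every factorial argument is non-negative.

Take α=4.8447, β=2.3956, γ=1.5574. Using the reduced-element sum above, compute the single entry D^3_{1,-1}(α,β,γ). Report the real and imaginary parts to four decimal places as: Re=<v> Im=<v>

Re=0.0544 Im=-0.0080

Split into d^3_{1,-1}(β=2.3956) × two z-phases.
c=cos(2.3956/2)=0.364407, s=sin(2.3956/2)=0.931240; N=√[24·2·2·24]=48.000000
k∈{0,1,2} keeps every argument non-negative
  k=0: (−1)^2·48.0000/(8)·0.3644^4·0.9312^2 = +0.091754
  k=1: (−1)^3·48.0000/(6)·0.3644^2·0.9312^4 = -0.798933
  k=2: (−1)^4·48.0000/(48)·0.3644^0·0.9312^6 = +0.652182
d^3_{1,-1}(2.3956) = +0.091754 -0.798933 +0.652182 = -0.054997
D = (+0.131925+0.991260i)·(-0.054997)·(+0.013396+0.999910i) = +0.054414-0.007985i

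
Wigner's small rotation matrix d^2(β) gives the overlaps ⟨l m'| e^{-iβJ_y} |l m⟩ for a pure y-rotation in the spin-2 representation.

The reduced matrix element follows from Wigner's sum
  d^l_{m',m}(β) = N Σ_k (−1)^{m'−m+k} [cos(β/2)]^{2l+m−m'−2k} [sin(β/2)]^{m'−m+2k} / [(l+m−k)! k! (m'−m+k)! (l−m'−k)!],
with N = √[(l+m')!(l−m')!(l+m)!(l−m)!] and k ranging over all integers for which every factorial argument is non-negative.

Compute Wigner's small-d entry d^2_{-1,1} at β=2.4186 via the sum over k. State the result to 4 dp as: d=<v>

d=-0.4372

d^2_{-1,1}(β=2.4186) via Wigner's sum:
Half-angle: c=0.353674, s=0.935369. N=√(1·6·6·1)=6.000000
Admissible k: 2..3 (factorial args all ≥0)
  k=2: (−1)^0·6.0000/(2)·0.3537^2·0.9354^2 = +0.328317
  k=3: (−1)^1·6.0000/(6)·0.3537^0·0.9354^4 = -0.765475
d^2_{-1,1}(2.4186) = +0.328317 -0.765475 = -0.437158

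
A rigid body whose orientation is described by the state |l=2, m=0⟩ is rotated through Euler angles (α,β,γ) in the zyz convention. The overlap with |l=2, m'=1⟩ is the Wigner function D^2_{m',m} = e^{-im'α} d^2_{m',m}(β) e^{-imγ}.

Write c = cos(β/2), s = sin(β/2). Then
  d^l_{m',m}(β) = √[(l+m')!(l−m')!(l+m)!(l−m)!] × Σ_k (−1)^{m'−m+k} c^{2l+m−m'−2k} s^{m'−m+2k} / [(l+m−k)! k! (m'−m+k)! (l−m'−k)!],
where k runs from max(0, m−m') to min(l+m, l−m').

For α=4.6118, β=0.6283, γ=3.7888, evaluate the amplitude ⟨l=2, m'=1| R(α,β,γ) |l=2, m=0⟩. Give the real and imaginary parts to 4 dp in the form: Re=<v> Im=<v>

First d^2_{1,0}(β=0.6283), then the phase factors e^{-i(1)α} and e^{-i(0)γ}:
c=cos(0.6283/2)=0.951059, s=sin(0.6283/2)=0.309008; N=√[6·1·2·2]=4.898979
k∈{0,1} keeps every argument non-negative
  k=0: (−1)^1·4.8990/(2)·0.9511^3·0.3090^1 = -0.651131
  k=1: (−1)^2·4.8990/(2)·0.9511^1·0.3090^3 = +0.068737
d^2_{1,0}(0.6283) = -0.651131 +0.068737 = -0.582394
Phases: e^{-i·(1)·4.6118}=-0.100419+0.994945i, e^{-i·(0)·3.7888}=+1.000000+0.000000i ⇒ D=+0.058484-0.579450i

Re=0.0585 Im=-0.5794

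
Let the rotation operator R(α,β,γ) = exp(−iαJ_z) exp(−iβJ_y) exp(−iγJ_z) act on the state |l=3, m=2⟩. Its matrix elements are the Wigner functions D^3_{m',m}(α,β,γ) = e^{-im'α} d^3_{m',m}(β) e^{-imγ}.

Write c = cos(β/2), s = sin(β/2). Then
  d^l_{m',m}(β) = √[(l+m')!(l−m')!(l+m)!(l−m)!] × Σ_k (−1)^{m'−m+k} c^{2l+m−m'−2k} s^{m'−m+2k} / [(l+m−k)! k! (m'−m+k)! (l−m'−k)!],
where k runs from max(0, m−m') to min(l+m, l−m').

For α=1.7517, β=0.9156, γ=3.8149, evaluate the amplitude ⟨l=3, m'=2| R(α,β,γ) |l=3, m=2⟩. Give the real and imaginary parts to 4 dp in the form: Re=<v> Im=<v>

First d^3_{2,2}(β=0.9156), then the phase factors e^{-i(2)α} and e^{-i(2)γ}:
With c≡cos(β/2)=0.897027 and s≡sin(β/2)=0.441976, N=[120·1·120·1]^{1/2}=120.000000
Admissible k: 0..1 (factorial args all ≥0)
  k=0: (−1)^0·120.0000/(120)·0.8970^6·0.4420^0 = +0.520994
  k=1: (−1)^1·120.0000/(24)·0.8970^4·0.4420^2 = -0.632396
d^3_{2,2}(0.9156) = +0.520994 -0.632396 = -0.111401
D = (-0.935259+0.353965i)·(-0.111401)·(+0.222309-0.974976i) = -0.015283-0.110348i

Re=-0.0153 Im=-0.1103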